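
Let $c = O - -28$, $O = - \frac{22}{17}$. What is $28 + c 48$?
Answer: $\frac{22268}{17} \approx 1309.9$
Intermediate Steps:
$O = - \frac{22}{17}$ ($O = \left(-22\right) \frac{1}{17} = - \frac{22}{17} \approx -1.2941$)
$c = \frac{454}{17}$ ($c = - \frac{22}{17} - -28 = - \frac{22}{17} + 28 = \frac{454}{17} \approx 26.706$)
$28 + c 48 = 28 + \frac{454}{17} \cdot 48 = 28 + \frac{21792}{17} = \frac{22268}{17}$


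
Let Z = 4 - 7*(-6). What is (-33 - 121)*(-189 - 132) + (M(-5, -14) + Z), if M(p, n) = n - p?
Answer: 49471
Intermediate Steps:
Z = 46 (Z = 4 + 42 = 46)
(-33 - 121)*(-189 - 132) + (M(-5, -14) + Z) = (-33 - 121)*(-189 - 132) + ((-14 - 1*(-5)) + 46) = -154*(-321) + ((-14 + 5) + 46) = 49434 + (-9 + 46) = 49434 + 37 = 49471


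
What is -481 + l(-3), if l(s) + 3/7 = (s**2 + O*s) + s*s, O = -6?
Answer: -3118/7 ≈ -445.43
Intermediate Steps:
l(s) = -3/7 - 6*s + 2*s**2 (l(s) = -3/7 + ((s**2 - 6*s) + s*s) = -3/7 + ((s**2 - 6*s) + s**2) = -3/7 + (-6*s + 2*s**2) = -3/7 - 6*s + 2*s**2)
-481 + l(-3) = -481 + (-3/7 - 6*(-3) + 2*(-3)**2) = -481 + (-3/7 + 18 + 2*9) = -481 + (-3/7 + 18 + 18) = -481 + 249/7 = -3118/7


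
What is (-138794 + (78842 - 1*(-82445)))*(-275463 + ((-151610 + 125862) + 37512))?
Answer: -5931381607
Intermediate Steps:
(-138794 + (78842 - 1*(-82445)))*(-275463 + ((-151610 + 125862) + 37512)) = (-138794 + (78842 + 82445))*(-275463 + (-25748 + 37512)) = (-138794 + 161287)*(-275463 + 11764) = 22493*(-263699) = -5931381607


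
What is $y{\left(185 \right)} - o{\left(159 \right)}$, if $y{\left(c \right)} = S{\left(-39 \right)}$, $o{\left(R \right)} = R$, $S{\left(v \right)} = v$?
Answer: $-198$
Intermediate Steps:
$y{\left(c \right)} = -39$
$y{\left(185 \right)} - o{\left(159 \right)} = -39 - 159 = -198$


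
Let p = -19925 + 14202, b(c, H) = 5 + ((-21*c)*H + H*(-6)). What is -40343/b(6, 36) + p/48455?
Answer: 1927652984/230015885 ≈ 8.3805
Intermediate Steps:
b(c, H) = 5 - 6*H - 21*H*c (b(c, H) = 5 + (-21*H*c - 6*H) = 5 + (-6*H - 21*H*c) = 5 - 6*H - 21*H*c)
p = -5723
-40343/b(6, 36) + p/48455 = -40343/(5 - 6*36 - 21*36*6) - 5723/48455 = -40343/(5 - 216 - 4536) - 5723*1/48455 = -40343/(-4747) - 5723/48455 = -40343*(-1/4747) - 5723/48455 = 40343/4747 - 5723/48455 = 1927652984/230015885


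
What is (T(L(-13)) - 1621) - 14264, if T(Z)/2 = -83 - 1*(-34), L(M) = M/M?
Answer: -15983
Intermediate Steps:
L(M) = 1
T(Z) = -98 (T(Z) = 2*(-83 - 1*(-34)) = 2*(-83 + 34) = 2*(-49) = -98)
(T(L(-13)) - 1621) - 14264 = (-98 - 1621) - 14264 = -1719 - 14264 = -15983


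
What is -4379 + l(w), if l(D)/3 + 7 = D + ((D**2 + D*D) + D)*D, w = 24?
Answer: 80344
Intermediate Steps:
l(D) = -21 + 3*D + 3*D*(D + 2*D**2) (l(D) = -21 + 3*(D + ((D**2 + D*D) + D)*D) = -21 + 3*(D + ((D**2 + D**2) + D)*D) = -21 + 3*(D + (2*D**2 + D)*D) = -21 + 3*(D + (D + 2*D**2)*D) = -21 + 3*(D + D*(D + 2*D**2)) = -21 + (3*D + 3*D*(D + 2*D**2)) = -21 + 3*D + 3*D*(D + 2*D**2))
-4379 + l(w) = -4379 + (-21 + 3*24 + 3*24**2 + 6*24**3) = -4379 + (-21 + 72 + 3*576 + 6*13824) = -4379 + (-21 + 72 + 1728 + 82944) = -4379 + 84723 = 80344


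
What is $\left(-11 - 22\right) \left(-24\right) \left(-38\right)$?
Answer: $-30096$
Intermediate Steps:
$\left(-11 - 22\right) \left(-24\right) \left(-38\right) = \left(-33\right) \left(-24\right) \left(-38\right) = 792 \left(-38\right) = -30096$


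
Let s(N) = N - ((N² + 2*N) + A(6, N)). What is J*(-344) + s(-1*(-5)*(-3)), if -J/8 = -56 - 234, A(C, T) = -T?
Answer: -798305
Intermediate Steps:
J = 2320 (J = -8*(-56 - 234) = -8*(-290) = 2320)
s(N) = -N² (s(N) = N - ((N² + 2*N) - N) = N - (N + N²) = N + (-N - N²) = -N²)
J*(-344) + s(-1*(-5)*(-3)) = 2320*(-344) - (-1*(-5)*(-3))² = -798080 - (5*(-3))² = -798080 - 1*(-15)² = -798080 - 1*225 = -798080 - 225 = -798305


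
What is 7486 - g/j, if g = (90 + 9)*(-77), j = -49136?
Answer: 367824473/49136 ≈ 7485.8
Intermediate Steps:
g = -7623 (g = 99*(-77) = -7623)
7486 - g/j = 7486 - (-7623)/(-49136) = 7486 - (-7623)*(-1)/49136 = 7486 - 1*7623/49136 = 7486 - 7623/49136 = 367824473/49136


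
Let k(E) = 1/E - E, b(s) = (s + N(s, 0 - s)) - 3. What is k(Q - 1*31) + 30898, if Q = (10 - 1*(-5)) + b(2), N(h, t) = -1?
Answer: 556487/18 ≈ 30916.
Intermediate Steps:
b(s) = -4 + s (b(s) = (s - 1) - 3 = (-1 + s) - 3 = -4 + s)
Q = 13 (Q = (10 - 1*(-5)) + (-4 + 2) = (10 + 5) - 2 = 15 - 2 = 13)
k(Q - 1*31) + 30898 = (1/(13 - 1*31) - (13 - 1*31)) + 30898 = (1/(13 - 31) - (13 - 31)) + 30898 = (1/(-18) - 1*(-18)) + 30898 = (-1/18 + 18) + 30898 = 323/18 + 30898 = 556487/18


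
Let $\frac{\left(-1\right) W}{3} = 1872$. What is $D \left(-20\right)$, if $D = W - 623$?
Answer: $124780$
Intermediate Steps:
$W = -5616$ ($W = \left(-3\right) 1872 = -5616$)
$D = -6239$ ($D = -5616 - 623 = -6239$)
$D \left(-20\right) = \left(-6239\right) \left(-20\right) = 124780$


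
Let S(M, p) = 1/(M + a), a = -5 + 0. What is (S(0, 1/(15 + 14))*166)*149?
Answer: -24734/5 ≈ -4946.8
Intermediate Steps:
a = -5
S(M, p) = 1/(-5 + M) (S(M, p) = 1/(M - 5) = 1/(-5 + M))
(S(0, 1/(15 + 14))*166)*149 = (166/(-5 + 0))*149 = (166/(-5))*149 = -1/5*166*149 = -166/5*149 = -24734/5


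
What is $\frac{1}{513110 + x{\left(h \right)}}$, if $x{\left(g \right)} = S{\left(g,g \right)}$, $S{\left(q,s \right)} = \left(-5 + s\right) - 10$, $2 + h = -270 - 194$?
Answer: $\frac{1}{512629} \approx 1.9507 \cdot 10^{-6}$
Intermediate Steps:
$h = -466$ ($h = -2 - 464 = -466$)
$S{\left(q,s \right)} = -15 + s$
$x{\left(g \right)} = -15 + g$
$\frac{1}{513110 + x{\left(h \right)}} = \frac{1}{513110 - 481} = \frac{1}{512629}$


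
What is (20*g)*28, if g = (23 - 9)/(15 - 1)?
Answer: 560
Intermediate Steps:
g = 1 (g = 14/14 = 14*(1/14) = 1)
(20*g)*28 = (20*1)*28 = 20*28 = 560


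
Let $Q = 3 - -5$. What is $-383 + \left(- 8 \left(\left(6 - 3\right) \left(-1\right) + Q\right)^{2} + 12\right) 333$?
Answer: $-62987$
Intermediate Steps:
$Q = 8$ ($Q = 3 + 5 = 8$)
$-383 + \left(- 8 \left(\left(6 - 3\right) \left(-1\right) + Q\right)^{2} + 12\right) 333 = -383 + \left(- 8 \left(\left(6 - 3\right) \left(-1\right) + 8\right)^{2} + 12\right) 333 = -383 + \left(- 8 \left(3 \left(-1\right) + 8\right)^{2} + 12\right) 333 = -383 + \left(- 8 \left(-3 + 8\right)^{2} + 12\right) 333 = -383 + \left(- 8 \cdot 5^{2} + 12\right) 333 = -383 + \left(\left(-8\right) 25 + 12\right) 333 = -383 + \left(-200 + 12\right) 333 = -383 - 62604 = -62987$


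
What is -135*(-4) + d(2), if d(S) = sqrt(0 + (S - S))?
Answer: 540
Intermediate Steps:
d(S) = 0 (d(S) = sqrt(0 + 0) = sqrt(0) = 0)
-135*(-4) + d(2) = -135*(-4) + 0 = 540 + 0 = 540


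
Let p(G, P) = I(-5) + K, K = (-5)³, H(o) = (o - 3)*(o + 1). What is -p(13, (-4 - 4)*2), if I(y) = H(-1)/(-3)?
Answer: 125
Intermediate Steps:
H(o) = (1 + o)*(-3 + o) (H(o) = (-3 + o)*(1 + o) = (1 + o)*(-3 + o))
I(y) = 0 (I(y) = (-3 + (-1)² - 2*(-1))/(-3) = (-3 + 1 + 2)*(-⅓) = 0*(-⅓) = 0)
K = -125
p(G, P) = -125 (p(G, P) = 0 - 125 = -125)
-p(13, (-4 - 4)*2) = -1*(-125) = 125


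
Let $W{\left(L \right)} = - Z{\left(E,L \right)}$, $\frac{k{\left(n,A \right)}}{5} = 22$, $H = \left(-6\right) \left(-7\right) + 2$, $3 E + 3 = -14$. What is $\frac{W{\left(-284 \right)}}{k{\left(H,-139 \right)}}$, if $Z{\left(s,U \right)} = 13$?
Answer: $- \frac{13}{110} \approx -0.11818$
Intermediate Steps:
$E = - \frac{17}{3}$ ($E = -1 + \frac{1}{3} \left(-14\right) = -1 - \frac{14}{3} = - \frac{17}{3} \approx -5.6667$)
$H = 44$ ($H = 42 + 2 = 44$)
$k{\left(n,A \right)} = 110$ ($k{\left(n,A \right)} = 5 \cdot 22 = 110$)
$W{\left(L \right)} = -13$ ($W{\left(L \right)} = \left(-1\right) 13 = -13$)
$\frac{W{\left(-284 \right)}}{k{\left(H,-139 \right)}} = - \frac{13}{110}$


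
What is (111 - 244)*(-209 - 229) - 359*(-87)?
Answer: 89487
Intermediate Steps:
(111 - 244)*(-209 - 229) - 359*(-87) = -133*(-438) + 31233 = 58254 + 31233 = 89487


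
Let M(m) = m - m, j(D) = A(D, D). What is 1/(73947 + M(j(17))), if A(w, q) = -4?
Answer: 1/73947 ≈ 1.3523e-5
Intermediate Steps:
j(D) = -4
M(m) = 0
1/(73947 + M(j(17))) = 1/(73947 + 0) = 1/73947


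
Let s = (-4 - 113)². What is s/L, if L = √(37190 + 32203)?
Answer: 4563*√69393/23131 ≈ 51.965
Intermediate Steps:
L = √69393 ≈ 263.43
s = 13689 (s = (-117)² = 13689)
s/L = 13689/(√69393) = 13689*(√69393/69393) = 4563*√69393/23131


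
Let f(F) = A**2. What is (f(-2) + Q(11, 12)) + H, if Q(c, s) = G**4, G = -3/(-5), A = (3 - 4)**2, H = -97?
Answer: -59919/625 ≈ -95.870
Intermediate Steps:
A = 1 (A = (-1)**2 = 1)
G = 3/5 (G = -3*(-1/5) = 3/5 ≈ 0.60000)
Q(c, s) = 81/625 (Q(c, s) = (3/5)**4 = 81/625)
f(F) = 1 (f(F) = 1**2 = 1)
(f(-2) + Q(11, 12)) + H = (1 + 81/625) - 97 = 706/625 - 97 = -59919/625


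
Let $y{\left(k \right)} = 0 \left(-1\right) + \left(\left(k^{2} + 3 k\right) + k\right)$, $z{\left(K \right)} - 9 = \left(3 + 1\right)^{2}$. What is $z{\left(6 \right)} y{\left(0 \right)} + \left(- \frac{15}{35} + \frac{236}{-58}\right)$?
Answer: $- \frac{913}{203} \approx -4.4975$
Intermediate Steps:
$z{\left(K \right)} = 25$ ($z{\left(K \right)} = 9 + \left(3 + 1\right)^{2} = 9 + 4^{2} = 9 + 16 = 25$)
$y{\left(k \right)} = k^{2} + 4 k$ ($y{\left(k \right)} = 0 + \left(k^{2} + 4 k\right) = k^{2} + 4 k$)
$z{\left(6 \right)} y{\left(0 \right)} + \left(- \frac{15}{35} + \frac{236}{-58}\right) = 25 \cdot 0 \left(4 + 0\right) + \left(- \frac{15}{35} + \frac{236}{-58}\right) = 25 \cdot 0 \cdot 4 + \left(\left(-15\right) \frac{1}{35} + 236 \left(- \frac{1}{58}\right)\right) = 25 \cdot 0 - \frac{913}{203} = 0 - \frac{913}{203} = - \frac{913}{203}$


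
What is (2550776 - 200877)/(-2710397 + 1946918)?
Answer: -2349899/763479 ≈ -3.0779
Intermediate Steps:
(2550776 - 200877)/(-2710397 + 1946918) = 2349899/(-763479) = 2349899*(-1/763479) = -2349899/763479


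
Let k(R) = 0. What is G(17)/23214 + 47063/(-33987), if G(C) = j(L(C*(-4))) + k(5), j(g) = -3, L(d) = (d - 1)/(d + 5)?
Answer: -364207481/262991406 ≈ -1.3849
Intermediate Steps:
L(d) = (-1 + d)/(5 + d)
G(C) = -3 (G(C) = -3 + 0 = -3)
G(17)/23214 + 47063/(-33987) = -3/23214 + 47063/(-33987) = -3*1/23214 + 47063*(-1/33987) = -1/7738 - 47063/33987 = -364207481/262991406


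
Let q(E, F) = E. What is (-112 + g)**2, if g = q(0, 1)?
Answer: 12544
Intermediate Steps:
g = 0
(-112 + g)**2 = (-112 + 0)**2 = (-112)**2 = 12544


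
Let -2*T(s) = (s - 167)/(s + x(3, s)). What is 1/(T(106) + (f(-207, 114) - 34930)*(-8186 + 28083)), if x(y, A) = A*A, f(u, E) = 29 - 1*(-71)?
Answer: -22684/15720295776779 ≈ -1.4430e-9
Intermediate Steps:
f(u, E) = 100 (f(u, E) = 29 + 71 = 100)
x(y, A) = A²
T(s) = -(-167 + s)/(2*(s + s²)) (T(s) = -(s - 167)/(2*(s + s²)) = -(-167 + s)/(2*(s + s²)))
1/(T(106) + (f(-207, 114) - 34930)*(-8186 + 28083)) = 1/((½)*(167 - 1*106)/(106*(1 + 106)) + (100 - 34930)*(-8186 + 28083)) = 1/((½)*(1/106)*(167 - 106)/107 - 34830*19897) = 1/((½)*(1/106)*(1/107)*61 - 693012510) = 1/(61/22684 - 693012510) = 1/(-15720295776779/22684) = -22684/15720295776779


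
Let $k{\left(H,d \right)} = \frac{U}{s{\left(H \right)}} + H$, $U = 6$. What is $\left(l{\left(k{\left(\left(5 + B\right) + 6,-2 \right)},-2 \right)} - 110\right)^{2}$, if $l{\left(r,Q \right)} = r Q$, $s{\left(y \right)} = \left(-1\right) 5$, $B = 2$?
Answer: $\frac{446224}{25} \approx 17849.0$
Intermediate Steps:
$s{\left(y \right)} = -5$
$k{\left(H,d \right)} = - \frac{6}{5} + H$ ($k{\left(H,d \right)} = \frac{6}{-5} + H = 6 \left(- \frac{1}{5}\right) + H = - \frac{6}{5} + H$)
$l{\left(r,Q \right)} = Q r$
$\left(l{\left(k{\left(\left(5 + B\right) + 6,-2 \right)},-2 \right)} - 110\right)^{2} = \left(- 2 \left(- \frac{6}{5} + \left(\left(5 + 2\right) + 6\right)\right) - 110\right)^{2} = \left(- 2 \left(- \frac{6}{5} + \left(7 + 6\right)\right) - 110\right)^{2} = \left(- 2 \left(- \frac{6}{5} + 13\right) - 110\right)^{2} = \left(\left(-2\right) \frac{59}{5} - 110\right)^{2} = \left(- \frac{118}{5} - 110\right)^{2} = \left(- \frac{668}{5}\right)^{2} = \frac{446224}{25}$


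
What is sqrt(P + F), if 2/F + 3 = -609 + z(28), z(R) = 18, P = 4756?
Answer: sqrt(46613523)/99 ≈ 68.964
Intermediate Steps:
F = -1/297 (F = 2/(-3 + (-609 + 18)) = 2/(-3 - 591) = 2/(-594) = 2*(-1/594) = -1/297 ≈ -0.0033670)
sqrt(P + F) = sqrt(4756 - 1/297) = sqrt(1412531/297) = sqrt(46613523)/99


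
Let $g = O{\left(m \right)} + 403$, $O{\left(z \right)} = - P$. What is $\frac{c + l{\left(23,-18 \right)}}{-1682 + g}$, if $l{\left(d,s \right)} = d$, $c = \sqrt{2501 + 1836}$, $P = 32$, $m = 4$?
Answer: $- \frac{1}{57} - \frac{\sqrt{4337}}{1311} \approx -0.067777$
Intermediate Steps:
$c = \sqrt{4337} \approx 65.856$
$O{\left(z \right)} = -32$ ($O{\left(z \right)} = \left(-1\right) 32 = -32$)
$g = 371$ ($g = -32 + 403 = 371$)
$\frac{c + l{\left(23,-18 \right)}}{-1682 + g} = \frac{\sqrt{4337} + 23}{-1682 + 371} = \frac{23 + \sqrt{4337}}{-1311} = \left(23 + \sqrt{4337}\right) \left(- \frac{1}{1311}\right) = - \frac{1}{57} - \frac{\sqrt{4337}}{1311}$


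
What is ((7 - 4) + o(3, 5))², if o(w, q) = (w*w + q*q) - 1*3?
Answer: 1156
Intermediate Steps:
o(w, q) = -3 + q² + w² (o(w, q) = (w² + q²) - 3 = (q² + w²) - 3 = -3 + q² + w²)
((7 - 4) + o(3, 5))² = ((7 - 4) + (-3 + 5² + 3²))² = (3 + (-3 + 25 + 9))² = (3 + 31)² = 34² = 1156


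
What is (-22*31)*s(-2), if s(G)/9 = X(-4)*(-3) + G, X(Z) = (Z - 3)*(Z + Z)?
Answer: 1043460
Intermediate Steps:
X(Z) = 2*Z*(-3 + Z) (X(Z) = (-3 + Z)*(2*Z) = 2*Z*(-3 + Z))
s(G) = -1512 + 9*G (s(G) = 9*((2*(-4)*(-3 - 4))*(-3) + G) = 9*((2*(-4)*(-7))*(-3) + G) = 9*(56*(-3) + G) = 9*(-168 + G) = -1512 + 9*G)
(-22*31)*s(-2) = (-22*31)*(-1512 + 9*(-2)) = -682*(-1512 - 18) = -682*(-1530) = 1043460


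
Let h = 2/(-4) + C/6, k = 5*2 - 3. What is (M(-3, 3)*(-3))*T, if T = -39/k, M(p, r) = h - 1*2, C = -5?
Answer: -390/7 ≈ -55.714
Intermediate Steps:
k = 7 (k = 10 - 3 = 7)
h = -4/3 (h = 2/(-4) - 5/6 = 2*(-¼) - 5*⅙ = -½ - ⅚ = -4/3 ≈ -1.3333)
M(p, r) = -10/3 (M(p, r) = -4/3 - 1*2 = -4/3 - 2 = -10/3)
T = -39/7 ≈ -5.5714
(M(-3, 3)*(-3))*T = -10/3*(-3)*(-39/7) = 10*(-39/7) = -390/7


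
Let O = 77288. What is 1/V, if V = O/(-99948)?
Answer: -24987/19322 ≈ -1.2932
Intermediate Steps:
V = -19322/24987 (V = 77288/(-99948) = 77288*(-1/99948) = -19322/24987 ≈ -0.77328)
1/V = 1/(-19322/24987) = -24987/19322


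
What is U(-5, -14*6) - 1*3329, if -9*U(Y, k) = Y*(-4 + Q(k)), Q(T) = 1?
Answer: -9992/3 ≈ -3330.7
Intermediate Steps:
U(Y, k) = Y/3 (U(Y, k) = -Y*(-4 + 1)/9 = -Y*(-3)/9 = -(-1)*Y/3 = Y/3)
U(-5, -14*6) - 1*3329 = (⅓)*(-5) - 1*3329 = -5/3 - 3329 = -9992/3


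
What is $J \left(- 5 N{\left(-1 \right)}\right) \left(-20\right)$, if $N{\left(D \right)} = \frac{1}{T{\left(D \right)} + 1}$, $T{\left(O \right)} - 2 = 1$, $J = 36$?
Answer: $900$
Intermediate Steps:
$T{\left(O \right)} = 3$ ($T{\left(O \right)} = 2 + 1 = 3$)
$N{\left(D \right)} = \frac{1}{4}$ ($N{\left(D \right)} = \frac{1}{3 + 1} = \frac{1}{4}$)
$J \left(- 5 N{\left(-1 \right)}\right) \left(-20\right) = 36 \left(\left(-5\right) \frac{1}{4}\right) \left(-20\right) = 36 \left(- \frac{5}{4}\right) \left(-20\right) = \left(-45\right) \left(-20\right) = 900$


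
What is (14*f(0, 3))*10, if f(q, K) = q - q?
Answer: 0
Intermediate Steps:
f(q, K) = 0
(14*f(0, 3))*10 = (14*0)*10 = 0*10 = 0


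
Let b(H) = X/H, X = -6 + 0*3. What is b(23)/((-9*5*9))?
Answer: 2/3105 ≈ 0.00064412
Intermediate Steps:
X = -6 (X = -6 + 0 = -6)
b(H) = -6/H
b(23)/((-9*5*9)) = (-6/23)/((-9*5*9)) = (-6*1/23)/((-45*9)) = -6/23/(-405) = -6/23*(-1/405) = 2/3105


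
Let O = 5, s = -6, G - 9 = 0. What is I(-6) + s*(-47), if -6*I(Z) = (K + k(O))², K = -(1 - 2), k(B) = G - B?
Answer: 1667/6 ≈ 277.83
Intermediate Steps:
G = 9 (G = 9 + 0 = 9)
k(B) = 9 - B
K = 1 (K = -1*(-1) = 1)
I(Z) = -25/6 (I(Z) = -(1 + (9 - 1*5))²/6 = -(1 + (9 - 5))²/6 = -(1 + 4)²/6 = -⅙*5² = -⅙*25 = -25/6)
I(-6) + s*(-47) = -25/6 - 6*(-47) = -25/6 + 282 = 1667/6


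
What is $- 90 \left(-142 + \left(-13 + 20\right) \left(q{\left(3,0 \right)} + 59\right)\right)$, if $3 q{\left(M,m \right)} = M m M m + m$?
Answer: $-24390$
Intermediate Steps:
$q{\left(M,m \right)} = \frac{m}{3} + \frac{M^{2} m^{2}}{3}$ ($q{\left(M,m \right)} = \frac{M m M m + m}{3} = \frac{m M^{2} m + m}{3} = \frac{M^{2} m^{2} + m}{3} = \frac{m + M^{2} m^{2}}{3} = \frac{m}{3} + \frac{M^{2} m^{2}}{3}$)
$- 90 \left(-142 + \left(-13 + 20\right) \left(q{\left(3,0 \right)} + 59\right)\right) = - 90 \left(-142 + \left(-13 + 20\right) \left(\frac{1}{3} \cdot 0 \left(1 + 0 \cdot 3^{2}\right) + 59\right)\right) = - 90 \left(-142 + 7 \left(\frac{1}{3} \cdot 0 \left(1 + 0 \cdot 9\right) + 59\right)\right) = - 90 \left(-142 + 7 \left(\frac{1}{3} \cdot 0 \left(1 + 0\right) + 59\right)\right) = - 90 \left(-142 + 7 \left(\frac{1}{3} \cdot 0 \cdot 1 + 59\right)\right) = - 90 \left(-142 + 7 \left(0 + 59\right)\right) = - 90 \left(-142 + 7 \cdot 59\right) = - 90 \left(-142 + 413\right) = \left(-90\right) 271 = -24390$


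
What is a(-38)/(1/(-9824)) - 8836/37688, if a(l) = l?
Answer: 3517343455/9422 ≈ 3.7331e+5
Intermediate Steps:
a(-38)/(1/(-9824)) - 8836/37688 = -38/(1/(-9824)) - 8836/37688 = -38/(-1/9824) - 8836*1/37688 = -38*(-9824) - 2209/9422 = 373312 - 2209/9422 = 3517343455/9422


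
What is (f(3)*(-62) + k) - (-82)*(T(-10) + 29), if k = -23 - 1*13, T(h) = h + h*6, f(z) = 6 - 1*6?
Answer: -3398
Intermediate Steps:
f(z) = 0 (f(z) = 6 - 6 = 0)
T(h) = 7*h (T(h) = h + 6*h = 7*h)
k = -36 (k = -23 - 13 = -36)
(f(3)*(-62) + k) - (-82)*(T(-10) + 29) = (0*(-62) - 36) - (-82)*(7*(-10) + 29) = (0 - 36) - (-82)*(-70 + 29) = -36 - (-82)*(-41) = -36 - 1*3362 = -36 - 3362 = -3398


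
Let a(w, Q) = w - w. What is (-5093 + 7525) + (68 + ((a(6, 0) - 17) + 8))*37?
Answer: 4615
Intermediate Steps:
a(w, Q) = 0
(-5093 + 7525) + (68 + ((a(6, 0) - 17) + 8))*37 = (-5093 + 7525) + (68 + ((0 - 17) + 8))*37 = 2432 + (68 + (-17 + 8))*37 = 2432 + (68 - 9)*37 = 2432 + 59*37 = 2432 + 2183 = 4615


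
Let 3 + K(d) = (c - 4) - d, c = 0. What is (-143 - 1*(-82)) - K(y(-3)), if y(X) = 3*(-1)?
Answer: -57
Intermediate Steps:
y(X) = -3
K(d) = -7 - d (K(d) = -3 + ((0 - 4) - d) = -3 + (-4 - d) = -7 - d)
(-143 - 1*(-82)) - K(y(-3)) = (-143 - 1*(-82)) - (-7 - 1*(-3)) = (-143 + 82) - (-7 + 3) = -61 - 1*(-4) = -61 + 4 = -57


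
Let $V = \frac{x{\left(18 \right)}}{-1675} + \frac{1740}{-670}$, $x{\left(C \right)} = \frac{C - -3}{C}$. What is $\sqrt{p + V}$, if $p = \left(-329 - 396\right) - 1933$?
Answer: $\frac{i \sqrt{10749080814}}{2010} \approx 51.581 i$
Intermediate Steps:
$x{\left(C \right)} = \frac{3 + C}{C}$ ($x{\left(C \right)} = \frac{C + 3}{C} = \frac{3 + C}{C}$)
$p = -2658$ ($p = -725 - 1933 = -2658$)
$V = - \frac{26107}{10050}$ ($V = \frac{\frac{1}{18} \left(3 + 18\right)}{-1675} + \frac{1740}{-670} = \frac{1}{18} \cdot 21 \left(- \frac{1}{1675}\right) + 1740 \left(- \frac{1}{670}\right) = \frac{7}{6} \left(- \frac{1}{1675}\right) - \frac{174}{67} = - \frac{7}{10050} - \frac{174}{67} = - \frac{26107}{10050} \approx -2.5977$)
$\sqrt{p + V} = \sqrt{-2658 - \frac{26107}{10050}} = \sqrt{- \frac{26739007}{10050}} = \frac{i \sqrt{10749080814}}{2010}$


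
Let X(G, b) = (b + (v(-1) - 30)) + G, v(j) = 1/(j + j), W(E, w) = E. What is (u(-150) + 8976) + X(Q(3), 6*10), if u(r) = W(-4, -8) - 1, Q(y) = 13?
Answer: 18027/2 ≈ 9013.5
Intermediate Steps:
v(j) = 1/(2*j)
u(r) = -5 (u(r) = -4 - 1 = -5)
X(G, b) = -61/2 + G + b (X(G, b) = (b + ((½)/(-1) - 30)) + G = (b + ((½)*(-1) - 30)) + G = (b + (-½ - 30)) + G = (b - 61/2) + G = (-61/2 + b) + G = -61/2 + G + b)
(u(-150) + 8976) + X(Q(3), 6*10) = (-5 + 8976) + (-61/2 + 13 + 6*10) = 8971 + (-61/2 + 13 + 60) = 8971 + 85/2 = 18027/2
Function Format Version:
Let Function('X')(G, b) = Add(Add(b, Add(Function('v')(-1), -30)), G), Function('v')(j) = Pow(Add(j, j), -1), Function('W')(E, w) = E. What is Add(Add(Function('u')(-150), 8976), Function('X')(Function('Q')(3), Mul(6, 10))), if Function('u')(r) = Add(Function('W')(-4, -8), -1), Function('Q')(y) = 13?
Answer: Rational(18027, 2) ≈ 9013.5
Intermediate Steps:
Function('v')(j) = Mul(Rational(1, 2), Pow(j, -1)) (Function('v')(j) = Pow(Mul(2, j), -1) = Mul(Rational(1, 2), Pow(j, -1)))
Function('u')(r) = -5 (Function('u')(r) = Add(-4, -1) = -5)
Function('X')(G, b) = Add(Rational(-61, 2), G, b) (Function('X')(G, b) = Add(Add(b, Add(Mul(Rational(1, 2), Pow(-1, -1)), -30)), G) = Add(Add(b, Add(Mul(Rational(1, 2), -1), -30)), G) = Add(Add(b, Add(Rational(-1, 2), -30)), G) = Add(Add(b, Rational(-61, 2)), G) = Add(Add(Rational(-61, 2), b), G) = Add(Rational(-61, 2), G, b))
Add(Add(Function('u')(-150), 8976), Function('X')(Function('Q')(3), Mul(6, 10))) = Add(Add(-5, 8976), Add(Rational(-61, 2), 13, Mul(6, 10))) = Add(8971, Add(Rational(-61, 2), 13, 60)) = Add(8971, Rational(85, 2)) = Rational(18027, 2)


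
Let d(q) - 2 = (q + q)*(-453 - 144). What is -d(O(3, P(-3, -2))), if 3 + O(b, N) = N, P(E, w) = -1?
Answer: -4778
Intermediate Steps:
O(b, N) = -3 + N
d(q) = 2 - 1194*q (d(q) = 2 + (q + q)*(-453 - 144) = 2 + (2*q)*(-597) = 2 - 1194*q)
-d(O(3, P(-3, -2))) = -(2 - 1194*(-3 - 1)) = -(2 - 1194*(-4)) = -(2 + 4776) = -1*4778 = -4778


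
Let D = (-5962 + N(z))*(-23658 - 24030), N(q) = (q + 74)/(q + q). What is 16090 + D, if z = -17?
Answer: 4835002190/17 ≈ 2.8441e+8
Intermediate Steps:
N(q) = (74 + q)/(2*q) (N(q) = (74 + q)/((2*q)) = (74 + q)*(1/(2*q)) = (74 + q)/(2*q))
D = 4834728660/17 (D = (-5962 + (1/2)*(74 - 17)/(-17))*(-23658 - 24030) = (-5962 + (1/2)*(-1/17)*57)*(-47688) = (-5962 - 57/34)*(-47688) = -202765/34*(-47688) = 4834728660/17 ≈ 2.8440e+8)
16090 + D = 16090 + 4834728660/17 = 4835002190/17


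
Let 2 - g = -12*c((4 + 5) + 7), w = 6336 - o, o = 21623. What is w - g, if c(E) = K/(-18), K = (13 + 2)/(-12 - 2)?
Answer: -107028/7 ≈ -15290.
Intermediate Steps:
K = -15/14 (K = 15/(-14) = 15*(-1/14) = -15/14 ≈ -1.0714)
w = -15287 (w = 6336 - 1*21623 = 6336 - 21623 = -15287)
c(E) = 5/84 (c(E) = -15/14/(-18) = -15/14*(-1/18) = 5/84)
g = 19/7 (g = 2 - (-12)*5/84 = 2 - 1*(-5/7) = 2 + 5/7 = 19/7 ≈ 2.7143)
w - g = -15287 - 1*19/7 = -15287 - 19/7 = -107028/7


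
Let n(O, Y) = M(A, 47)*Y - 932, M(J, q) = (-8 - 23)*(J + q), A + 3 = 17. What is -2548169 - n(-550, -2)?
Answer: -2551019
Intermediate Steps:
A = 14 (A = -3 + 17 = 14)
M(J, q) = -31*J - 31*q (M(J, q) = -31*(J + q) = -31*J - 31*q)
n(O, Y) = -932 - 1891*Y (n(O, Y) = (-31*14 - 31*47)*Y - 932 = (-434 - 1457)*Y - 932 = -1891*Y - 932 = -932 - 1891*Y)
-2548169 - n(-550, -2) = -2548169 - (-932 - 1891*(-2)) = -2548169 - (-932 + 3782) = -2548169 - 1*2850 = -2548169 - 2850 = -2551019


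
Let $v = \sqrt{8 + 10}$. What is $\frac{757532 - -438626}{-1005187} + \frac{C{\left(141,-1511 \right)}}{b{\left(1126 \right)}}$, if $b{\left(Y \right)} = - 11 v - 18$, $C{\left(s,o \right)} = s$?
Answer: $\frac{18527093}{103534261} - \frac{517 \sqrt{2}}{206} \approx -3.3703$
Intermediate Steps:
$v = 3 \sqrt{2}$ ($v = \sqrt{18} = 3 \sqrt{2} \approx 4.2426$)
$b{\left(Y \right)} = -18 - 33 \sqrt{2}$ ($b{\left(Y \right)} = - 11 \cdot 3 \sqrt{2} - 18 = - 33 \sqrt{2} - 18 = -18 - 33 \sqrt{2}$)
$\frac{757532 - -438626}{-1005187} + \frac{C{\left(141,-1511 \right)}}{b{\left(1126 \right)}} = \frac{757532 - -438626}{-1005187} + \frac{141}{-18 - 33 \sqrt{2}} = \left(757532 + 438626\right) \left(- \frac{1}{1005187}\right) + \frac{141}{-18 - 33 \sqrt{2}} = 1196158 \left(- \frac{1}{1005187}\right) + \frac{141}{-18 - 33 \sqrt{2}} = - \frac{1196158}{1005187} + \frac{141}{-18 - 33 \sqrt{2}}$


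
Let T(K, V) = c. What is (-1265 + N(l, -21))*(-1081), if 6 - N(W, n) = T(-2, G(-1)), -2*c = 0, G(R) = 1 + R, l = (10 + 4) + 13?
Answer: 1360979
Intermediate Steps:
l = 27 (l = 14 + 13 = 27)
c = 0 (c = -½*0 = 0)
T(K, V) = 0
N(W, n) = 6 (N(W, n) = 6 - 1*0 = 6 + 0 = 6)
(-1265 + N(l, -21))*(-1081) = (-1265 + 6)*(-1081) = -1259*(-1081) = 1360979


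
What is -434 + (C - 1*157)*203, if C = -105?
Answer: -53620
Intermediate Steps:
-434 + (C - 1*157)*203 = -434 + (-105 - 1*157)*203 = -434 + (-105 - 157)*203 = -434 - 262*203 = -434 - 53186 = -53620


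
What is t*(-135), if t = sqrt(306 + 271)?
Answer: -135*sqrt(577) ≈ -3242.8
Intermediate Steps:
t = sqrt(577) ≈ 24.021
t*(-135) = sqrt(577)*(-135) = -135*sqrt(577)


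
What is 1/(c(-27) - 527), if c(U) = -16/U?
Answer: -27/14213 ≈ -0.0018997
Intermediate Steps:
1/(c(-27) - 527) = 1/(-16/(-27) - 527) = 1/(-16*(-1/27) - 527) = 1/(16/27 - 527) = 1/(-14213/27) = -27/14213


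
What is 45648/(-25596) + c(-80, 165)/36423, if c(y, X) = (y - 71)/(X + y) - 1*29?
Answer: -48488036/27175605 ≈ -1.7842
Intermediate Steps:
c(y, X) = -29 + (-71 + y)/(X + y) (c(y, X) = (-71 + y)/(X + y) - 29 = -29 + (-71 + y)/(X + y))
45648/(-25596) + c(-80, 165)/36423 = 45648/(-25596) + ((-71 - 29*165 - 28*(-80))/(165 - 80))/36423 = 45648*(-1/25596) + ((-71 - 4785 + 2240)/85)*(1/36423) = -1268/711 + ((1/85)*(-2616))*(1/36423) = -1268/711 - 2616/85*1/36423 = -1268/711 - 872/1031985 = -48488036/27175605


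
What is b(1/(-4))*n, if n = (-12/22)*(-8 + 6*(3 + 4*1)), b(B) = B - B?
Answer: 0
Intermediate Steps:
b(B) = 0
n = -204/11 (n = (-12*1/22)*(-8 + 6*(3 + 4)) = -6*(-8 + 6*7)/11 = -6*(-8 + 42)/11 = -6/11*34 = -204/11 ≈ -18.545)
b(1/(-4))*n = 0*(-204/11) = 0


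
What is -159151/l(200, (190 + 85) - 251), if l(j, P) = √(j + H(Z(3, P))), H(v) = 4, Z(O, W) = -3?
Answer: -159151*√51/102 ≈ -11143.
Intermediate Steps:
l(j, P) = √(4 + j) (l(j, P) = √(j + 4) = √(4 + j))
-159151/l(200, (190 + 85) - 251) = -159151/√(4 + 200) = -159151*√51/102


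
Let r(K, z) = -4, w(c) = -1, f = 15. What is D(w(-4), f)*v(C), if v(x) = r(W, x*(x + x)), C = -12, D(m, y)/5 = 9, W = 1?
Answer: -180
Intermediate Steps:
D(m, y) = 45 (D(m, y) = 5*9 = 45)
v(x) = -4
D(w(-4), f)*v(C) = 45*(-4) = -180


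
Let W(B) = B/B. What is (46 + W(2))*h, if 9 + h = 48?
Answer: 1833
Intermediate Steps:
h = 39 (h = -9 + 48 = 39)
W(B) = 1
(46 + W(2))*h = (46 + 1)*39 = 47*39 = 1833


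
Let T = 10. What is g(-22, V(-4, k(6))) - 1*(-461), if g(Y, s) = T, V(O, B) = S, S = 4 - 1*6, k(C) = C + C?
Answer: 471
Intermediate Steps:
k(C) = 2*C
S = -2 (S = 4 - 6 = -2)
V(O, B) = -2
g(Y, s) = 10
g(-22, V(-4, k(6))) - 1*(-461) = 10 - 1*(-461) = 10 + 461 = 471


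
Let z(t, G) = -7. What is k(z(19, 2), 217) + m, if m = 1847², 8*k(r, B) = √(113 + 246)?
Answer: 3411409 + √359/8 ≈ 3.4114e+6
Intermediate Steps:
k(r, B) = √359/8 (k(r, B) = √(113 + 246)/8 = √359/8)
m = 3411409
k(z(19, 2), 217) + m = √359/8 + 3411409 = 3411409 + √359/8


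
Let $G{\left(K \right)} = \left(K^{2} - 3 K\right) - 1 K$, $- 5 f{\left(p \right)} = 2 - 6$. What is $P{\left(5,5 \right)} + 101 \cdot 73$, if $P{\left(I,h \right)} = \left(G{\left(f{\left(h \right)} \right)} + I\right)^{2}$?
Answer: $\frac{4611846}{625} \approx 7379.0$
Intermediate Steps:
$f{\left(p \right)} = \frac{4}{5}$ ($f{\left(p \right)} = - \frac{2 - 6}{5} = \left(- \frac{1}{5}\right) \left(-4\right) = \frac{4}{5}$)
$G{\left(K \right)} = K^{2} - 4 K$ ($G{\left(K \right)} = \left(K^{2} - 3 K\right) - K = K^{2} - 4 K$)
$P{\left(I,h \right)} = \left(- \frac{64}{25} + I\right)^{2}$ ($P{\left(I,h \right)} = \left(\frac{4 \left(-4 + \frac{4}{5}\right)}{5} + I\right)^{2} = \left(\frac{4}{5} \left(- \frac{16}{5}\right) + I\right)^{2} = \left(- \frac{64}{25} + I\right)^{2}$)
$P{\left(5,5 \right)} + 101 \cdot 73 = \frac{\left(-64 + 25 \cdot 5\right)^{2}}{625} + 101 \cdot 73 = \frac{\left(-64 + 125\right)^{2}}{625} + 7373 = \frac{61^{2}}{625} + 7373 = \frac{1}{625} \cdot 3721 + 7373 = \frac{3721}{625} + 7373 = \frac{4611846}{625}$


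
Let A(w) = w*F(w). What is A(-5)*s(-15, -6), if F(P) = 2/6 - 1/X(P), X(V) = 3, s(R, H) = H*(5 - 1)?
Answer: 0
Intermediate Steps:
s(R, H) = 4*H (s(R, H) = H*4 = 4*H)
F(P) = 0 (F(P) = 2/6 - 1/3 = 2*(1/6) - 1*1/3 = 1/3 - 1/3 = 0)
A(w) = 0 (A(w) = w*0 = 0)
A(-5)*s(-15, -6) = 0*(4*(-6)) = 0*(-24) = 0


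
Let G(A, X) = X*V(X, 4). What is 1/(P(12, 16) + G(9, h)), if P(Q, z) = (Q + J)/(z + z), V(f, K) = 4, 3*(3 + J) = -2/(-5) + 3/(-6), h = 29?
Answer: 960/111629 ≈ 0.0085999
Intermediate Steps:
J = -91/30 (J = -3 + (-2/(-5) + 3/(-6))/3 = -3 + (-2*(-⅕) + 3*(-⅙))/3 = -3 + (⅖ - ½)/3 = -3 + (⅓)*(-⅒) = -3 - 1/30 = -91/30 ≈ -3.0333)
P(Q, z) = (-91/30 + Q)/(2*z) (P(Q, z) = (Q - 91/30)/(z + z) = (-91/30 + Q)/((2*z)) = (-91/30 + Q)*(1/(2*z)) = (-91/30 + Q)/(2*z))
G(A, X) = 4*X (G(A, X) = X*4 = 4*X)
1/(P(12, 16) + G(9, h)) = 1/((1/60)*(-91 + 30*12)/16 + 4*29) = 1/((1/60)*(1/16)*(-91 + 360) + 116) = 1/((1/60)*(1/16)*269 + 116) = 1/(269/960 + 116) = 1/(111629/960) = 960/111629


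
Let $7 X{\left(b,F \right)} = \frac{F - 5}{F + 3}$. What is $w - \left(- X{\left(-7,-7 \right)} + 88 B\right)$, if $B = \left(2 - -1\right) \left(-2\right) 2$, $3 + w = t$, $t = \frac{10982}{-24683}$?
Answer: $\frac{181935568}{172781} \approx 1053.0$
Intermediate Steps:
$t = - \frac{10982}{24683}$ ($t = 10982 \left(- \frac{1}{24683}\right) = - \frac{10982}{24683} \approx -0.44492$)
$X{\left(b,F \right)} = \frac{-5 + F}{7 \left(3 + F\right)}$ ($X{\left(b,F \right)} = \frac{\left(F - 5\right) \frac{1}{F + 3}}{7} = \frac{\left(-5 + F\right) \frac{1}{3 + F}}{7} = \frac{\frac{1}{3 + F} \left(-5 + F\right)}{7} = \frac{-5 + F}{7 \left(3 + F\right)}$)
$w = - \frac{85031}{24683}$ ($w = -3 - \frac{10982}{24683} = - \frac{85031}{24683} \approx -3.4449$)
$B = -12$ ($B = \left(2 + 1\right) \left(-2\right) 2 = 3 \left(-2\right) 2 = \left(-6\right) 2 = -12$)
$w - \left(- X{\left(-7,-7 \right)} + 88 B\right) = - \frac{85031}{24683} + \left(\frac{-5 - 7}{7 \left(3 - 7\right)} - -1056\right) = - \frac{85031}{24683} + \left(\frac{1}{7} \frac{1}{-4} \left(-12\right) + 1056\right) = - \frac{85031}{24683} + \left(\frac{1}{7} \left(- \frac{1}{4}\right) \left(-12\right) + 1056\right) = - \frac{85031}{24683} + \left(\frac{3}{7} + 1056\right) = - \frac{85031}{24683} + \frac{7395}{7} = \frac{181935568}{172781}$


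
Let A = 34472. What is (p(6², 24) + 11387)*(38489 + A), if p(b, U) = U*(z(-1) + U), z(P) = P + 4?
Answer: 878085635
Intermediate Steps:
z(P) = 4 + P
p(b, U) = U*(3 + U) (p(b, U) = U*((4 - 1) + U) = U*(3 + U))
(p(6², 24) + 11387)*(38489 + A) = (24*(3 + 24) + 11387)*(38489 + 34472) = (24*27 + 11387)*72961 = (648 + 11387)*72961 = 12035*72961 = 878085635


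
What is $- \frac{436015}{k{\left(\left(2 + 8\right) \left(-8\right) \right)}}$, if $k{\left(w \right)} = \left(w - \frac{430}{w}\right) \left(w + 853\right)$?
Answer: $\frac{3488120}{461481} \approx 7.5585$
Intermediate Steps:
$k{\left(w \right)} = \left(853 + w\right) \left(w - \frac{430}{w}\right)$ ($k{\left(w \right)} = \left(w - \frac{430}{w}\right) \left(853 + w\right) = \left(853 + w\right) \left(w - \frac{430}{w}\right)$)
$- \frac{436015}{k{\left(\left(2 + 8\right) \left(-8\right) \right)}} = - \frac{436015}{-430 + \left(\left(2 + 8\right) \left(-8\right)\right)^{2} - \frac{366790}{\left(2 + 8\right) \left(-8\right)} + 853 \left(2 + 8\right) \left(-8\right)} = - \frac{436015}{-430 + \left(10 \left(-8\right)\right)^{2} - \frac{366790}{10 \left(-8\right)} + 853 \cdot 10 \left(-8\right)} = - \frac{436015}{-430 + \left(-80\right)^{2} - \frac{366790}{-80} + 853 \left(-80\right)} = - \frac{436015}{-430 + 6400 - - \frac{36679}{8} - 68240} = - \frac{436015}{-430 + 6400 + \frac{36679}{8} - 68240} = - \frac{436015}{- \frac{461481}{8}} = \left(-436015\right) \left(- \frac{8}{461481}\right) = \frac{3488120}{461481}$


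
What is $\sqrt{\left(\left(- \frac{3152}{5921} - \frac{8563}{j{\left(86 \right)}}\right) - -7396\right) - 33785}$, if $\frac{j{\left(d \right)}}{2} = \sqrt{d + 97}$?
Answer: $\frac{\sqrt{-123932150849565396 - 109874560671978 \sqrt{183}}}{2167086} \approx 163.42 i$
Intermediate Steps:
$j{\left(d \right)} = 2 \sqrt{97 + d}$ ($j{\left(d \right)} = 2 \sqrt{d + 97} = 2 \sqrt{97 + d}$)
$\sqrt{\left(\left(- \frac{3152}{5921} - \frac{8563}{j{\left(86 \right)}}\right) - -7396\right) - 33785} = \sqrt{\left(\left(- \frac{3152}{5921} - \frac{8563}{2 \sqrt{97 + 86}}\right) - -7396\right) - 33785} = \sqrt{\left(\left(\left(-3152\right) \frac{1}{5921} - \frac{8563}{2 \sqrt{183}}\right) + 7396\right) - 33785} = \sqrt{\left(\left(- \frac{3152}{5921} - 8563 \frac{\sqrt{183}}{366}\right) + 7396\right) - 33785} = \sqrt{\left(\left(- \frac{3152}{5921} - \frac{8563 \sqrt{183}}{366}\right) + 7396\right) - 33785} = \sqrt{\left(\frac{43788564}{5921} - \frac{8563 \sqrt{183}}{366}\right) - 33785} = \sqrt{- \frac{156252421}{5921} - \frac{8563 \sqrt{183}}{366}}$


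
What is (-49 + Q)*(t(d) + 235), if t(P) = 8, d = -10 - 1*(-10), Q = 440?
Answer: 95013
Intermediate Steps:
d = 0 (d = -10 + 10 = 0)
(-49 + Q)*(t(d) + 235) = (-49 + 440)*(8 + 235) = 391*243 = 95013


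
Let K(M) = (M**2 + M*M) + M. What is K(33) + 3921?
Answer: 6132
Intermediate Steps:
K(M) = M + 2*M**2 (K(M) = (M**2 + M**2) + M = 2*M**2 + M = M + 2*M**2)
K(33) + 3921 = 33*(1 + 2*33) + 3921 = 33*(1 + 66) + 3921 = 33*67 + 3921 = 2211 + 3921 = 6132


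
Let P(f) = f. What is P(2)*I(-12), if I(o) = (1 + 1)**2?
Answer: 8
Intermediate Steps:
I(o) = 4 (I(o) = 2**2 = 4)
P(2)*I(-12) = 2*4 = 8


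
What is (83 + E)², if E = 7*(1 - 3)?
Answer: 4761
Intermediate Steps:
E = -14 (E = 7*(-2) = -14)
(83 + E)² = (83 - 14)² = 69² = 4761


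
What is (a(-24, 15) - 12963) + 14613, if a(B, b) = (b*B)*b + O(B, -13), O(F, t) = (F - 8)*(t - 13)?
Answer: -2918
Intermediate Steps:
O(F, t) = (-13 + t)*(-8 + F) (O(F, t) = (-8 + F)*(-13 + t) = (-13 + t)*(-8 + F))
a(B, b) = 208 - 26*B + B*b² (a(B, b) = (b*B)*b + (104 - 13*B - 8*(-13) + B*(-13)) = (B*b)*b + (104 - 13*B + 104 - 13*B) = B*b² + (208 - 26*B) = 208 - 26*B + B*b²)
(a(-24, 15) - 12963) + 14613 = ((208 - 26*(-24) - 24*15²) - 12963) + 14613 = ((208 + 624 - 24*225) - 12963) + 14613 = ((208 + 624 - 5400) - 12963) + 14613 = (-4568 - 12963) + 14613 = -17531 + 14613 = -2918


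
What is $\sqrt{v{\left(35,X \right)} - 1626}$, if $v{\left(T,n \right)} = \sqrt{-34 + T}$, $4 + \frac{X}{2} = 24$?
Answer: $5 i \sqrt{65} \approx 40.311 i$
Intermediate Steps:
$X = 40$ ($X = -8 + 2 \cdot 24 = -8 + 48 = 40$)
$\sqrt{v{\left(35,X \right)} - 1626} = \sqrt{\sqrt{-34 + 35} - 1626} = \sqrt{\sqrt{1} - 1626} = \sqrt{1 - 1626} = \sqrt{-1625} = 5 i \sqrt{65}$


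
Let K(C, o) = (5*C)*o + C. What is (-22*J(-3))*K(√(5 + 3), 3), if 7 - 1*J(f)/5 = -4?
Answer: -38720*√2 ≈ -54758.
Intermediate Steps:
J(f) = 55 (J(f) = 35 - 5*(-4) = 35 + 20 = 55)
K(C, o) = C + 5*C*o (K(C, o) = 5*C*o + C = C + 5*C*o)
(-22*J(-3))*K(√(5 + 3), 3) = (-22*55)*(√(5 + 3)*(1 + 5*3)) = -1210*√8*(1 + 15) = -1210*2*√2*16 = -38720*√2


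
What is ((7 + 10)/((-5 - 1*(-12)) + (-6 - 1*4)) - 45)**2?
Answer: 23104/9 ≈ 2567.1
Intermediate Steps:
((7 + 10)/((-5 - 1*(-12)) + (-6 - 1*4)) - 45)**2 = (17/((-5 + 12) + (-6 - 4)) - 45)**2 = (17/(7 - 10) - 45)**2 = (17/(-3) - 45)**2 = (17*(-1/3) - 45)**2 = (-17/3 - 45)**2 = (-152/3)**2 = 23104/9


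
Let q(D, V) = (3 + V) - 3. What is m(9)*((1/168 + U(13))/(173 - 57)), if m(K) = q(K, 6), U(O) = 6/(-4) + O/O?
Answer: -83/3248 ≈ -0.025554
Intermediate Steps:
q(D, V) = V
U(O) = -1/2 (U(O) = 6*(-1/4) + 1 = -3/2 + 1 = -1/2)
m(K) = 6
m(9)*((1/168 + U(13))/(173 - 57)) = 6*((1/168 - 1/2)/(173 - 57)) = 6*((1/168 - 1/2)/116) = 6*(-83/168*1/116) = 6*(-83/19488) = -83/3248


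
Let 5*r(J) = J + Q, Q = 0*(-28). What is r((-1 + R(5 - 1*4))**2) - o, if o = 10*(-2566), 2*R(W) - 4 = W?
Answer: 513209/20 ≈ 25660.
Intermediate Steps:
R(W) = 2 + W/2
Q = 0
o = -25660
r(J) = J/5 (r(J) = (J + 0)/5 = J/5)
r((-1 + R(5 - 1*4))**2) - o = (-1 + (2 + (5 - 1*4)/2))**2/5 - 1*(-25660) = (-1 + (2 + (5 - 4)/2))**2/5 + 25660 = (-1 + (2 + (1/2)*1))**2/5 + 25660 = (-1 + (2 + 1/2))**2/5 + 25660 = (-1 + 5/2)**2/5 + 25660 = (3/2)**2/5 + 25660 = (1/5)*(9/4) + 25660 = 9/20 + 25660 = 513209/20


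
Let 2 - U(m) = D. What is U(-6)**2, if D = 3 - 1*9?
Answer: 64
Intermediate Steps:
D = -6 (D = 3 - 9 = -6)
U(m) = 8 (U(m) = 2 - 1*(-6) = 2 + 6 = 8)
U(-6)**2 = 8**2 = 64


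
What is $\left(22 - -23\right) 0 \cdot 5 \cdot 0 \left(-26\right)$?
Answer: $0$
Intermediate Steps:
$\left(22 - -23\right) 0 \cdot 5 \cdot 0 \left(-26\right) = \left(22 + 23\right) 0 \cdot 0 \left(-26\right) = 45 \cdot 0 \left(-26\right) = 0 \left(-26\right) = 0$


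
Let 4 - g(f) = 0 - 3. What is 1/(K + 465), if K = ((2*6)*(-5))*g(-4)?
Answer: 1/45 ≈ 0.022222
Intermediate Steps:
g(f) = 7 (g(f) = 4 - (0 - 3) = 4 - 1*(-3) = 4 + 3 = 7)
K = -420 (K = ((2*6)*(-5))*7 = (12*(-5))*7 = -60*7 = -420)
1/(K + 465) = 1/(-420 + 465) = 1/45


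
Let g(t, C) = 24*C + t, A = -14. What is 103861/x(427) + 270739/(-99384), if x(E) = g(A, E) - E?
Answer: 851887139/108295432 ≈ 7.8663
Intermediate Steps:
g(t, C) = t + 24*C
x(E) = -14 + 23*E (x(E) = (-14 + 24*E) - E = -14 + 23*E)
103861/x(427) + 270739/(-99384) = 103861/(-14 + 23*427) + 270739/(-99384) = 103861/(-14 + 9821) + 270739*(-1/99384) = 103861/9807 - 270739/99384 = 851887139/108295432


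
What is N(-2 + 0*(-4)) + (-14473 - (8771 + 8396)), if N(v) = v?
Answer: -31642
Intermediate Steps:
N(-2 + 0*(-4)) + (-14473 - (8771 + 8396)) = (-2 + 0*(-4)) + (-14473 - (8771 + 8396)) = (-2 + 0) + (-14473 - 1*17167) = -2 + (-14473 - 17167) = -2 - 31640 = -31642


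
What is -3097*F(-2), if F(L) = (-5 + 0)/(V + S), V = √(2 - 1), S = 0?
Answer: 15485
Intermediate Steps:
V = 1 (V = √1 = 1)
F(L) = -5 (F(L) = (-5 + 0)/(1 + 0) = -5/1 = -5*1 = -5)
-3097*F(-2) = -3097*(-5) = 15485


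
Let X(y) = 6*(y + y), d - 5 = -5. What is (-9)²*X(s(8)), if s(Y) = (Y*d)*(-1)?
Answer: 0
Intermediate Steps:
d = 0 (d = 5 - 5 = 0)
s(Y) = 0 (s(Y) = (Y*0)*(-1) = 0*(-1) = 0)
X(y) = 12*y (X(y) = 6*(2*y) = 12*y)
(-9)²*X(s(8)) = (-9)²*(12*0) = 81*0 = 0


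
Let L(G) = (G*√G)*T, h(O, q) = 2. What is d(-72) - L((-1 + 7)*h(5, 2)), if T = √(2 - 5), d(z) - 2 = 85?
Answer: 87 - 72*I ≈ 87.0 - 72.0*I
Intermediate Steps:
d(z) = 87 (d(z) = 2 + 85 = 87)
T = I*√3 (T = √(-3) = I*√3 ≈ 1.732*I)
L(G) = I*√3*G^(3/2) (L(G) = (G*√G)*(I*√3) = G^(3/2)*(I*√3) = I*√3*G^(3/2))
d(-72) - L((-1 + 7)*h(5, 2)) = 87 - I*√3*((-1 + 7)*2)^(3/2) = 87 - I*√3*(6*2)^(3/2) = 87 - I*√3*12^(3/2) = 87 - I*√3*24*√3 = 87 - 72*I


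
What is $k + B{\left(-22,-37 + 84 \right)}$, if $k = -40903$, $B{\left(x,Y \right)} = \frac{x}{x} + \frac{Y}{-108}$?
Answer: $- \frac{4417463}{108} \approx -40902.0$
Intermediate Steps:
$B{\left(x,Y \right)} = 1 - \frac{Y}{108}$ ($B{\left(x,Y \right)} = 1 + Y \left(- \frac{1}{108}\right) = 1 - \frac{Y}{108}$)
$k + B{\left(-22,-37 + 84 \right)} = -40903 + \left(1 - \frac{-37 + 84}{108}\right) = -40903 + \left(1 - \frac{47}{108}\right) = -40903 + \frac{61}{108} = - \frac{4417463}{108}$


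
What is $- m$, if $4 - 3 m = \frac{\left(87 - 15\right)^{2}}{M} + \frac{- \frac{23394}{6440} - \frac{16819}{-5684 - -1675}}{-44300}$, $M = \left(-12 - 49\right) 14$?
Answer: $- \frac{117096890566109}{34883936654000} \approx -3.3568$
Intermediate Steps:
$M = -854$ ($M = \left(-61\right) 14 = -854$)
$m = \frac{117096890566109}{34883936654000}$ ($m = \frac{4}{3} - \frac{\frac{\left(87 - 15\right)^{2}}{-854} + \frac{- \frac{23394}{6440} - \frac{16819}{-5684 - -1675}}{-44300}}{3} = \frac{4}{3} - \frac{72^{2} \left(- \frac{1}{854}\right) + \left(\left(-23394\right) \frac{1}{6440} - \frac{16819}{-5684 + 1675}\right) \left(- \frac{1}{44300}\right)}{3} = \frac{4}{3} - \frac{5184 \left(- \frac{1}{854}\right) + \left(- \frac{1671}{460} - \frac{16819}{-4009}\right) \left(- \frac{1}{44300}\right)}{3} = \frac{4}{3} - \frac{- \frac{2592}{427} + \left(- \frac{1671}{460} - - \frac{16819}{4009}\right) \left(- \frac{1}{44300}\right)}{3} = \frac{4}{3} - \frac{- \frac{2592}{427} + \left(- \frac{1671}{460} + \frac{16819}{4009}\right) \left(- \frac{1}{44300}\right)}{3} = \frac{4}{3} - \frac{- \frac{2592}{427} + \frac{1037701}{1844140} \left(- \frac{1}{44300}\right)}{3} = \frac{4}{3} - \frac{- \frac{2592}{427} - \frac{1037701}{81695402000}}{3} = \frac{4}{3} - - \frac{211754925082327}{104651809962000} = \frac{4}{3} + \frac{211754925082327}{104651809962000} = \frac{117096890566109}{34883936654000} \approx 3.3568$)
$- m = \left(-1\right) \frac{117096890566109}{34883936654000} = - \frac{117096890566109}{34883936654000}$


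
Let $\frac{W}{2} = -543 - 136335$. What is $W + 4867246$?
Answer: $4593490$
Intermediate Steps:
$W = -273756$ ($W = 2 \left(-543 - 136335\right) = 2 \left(-136878\right) = -273756$)
$W + 4867246 = -273756 + 4867246 = 4593490$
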